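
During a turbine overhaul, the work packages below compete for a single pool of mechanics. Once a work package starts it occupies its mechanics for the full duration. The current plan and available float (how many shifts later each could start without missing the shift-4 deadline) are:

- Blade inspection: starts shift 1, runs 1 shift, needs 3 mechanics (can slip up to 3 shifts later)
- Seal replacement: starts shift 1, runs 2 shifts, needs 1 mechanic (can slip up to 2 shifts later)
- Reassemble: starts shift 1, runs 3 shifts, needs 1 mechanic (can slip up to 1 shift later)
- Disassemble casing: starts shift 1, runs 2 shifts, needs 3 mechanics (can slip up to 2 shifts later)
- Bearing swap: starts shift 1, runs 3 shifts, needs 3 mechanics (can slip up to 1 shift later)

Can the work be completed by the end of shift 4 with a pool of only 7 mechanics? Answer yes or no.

Schedule Blade inspection@1, Seal replacement@1, Reassemble@1, Disassemble casing@3, Bearing swap@2: s1:5  s2:5  s3:7  s4:6 — peak 7 ≤ 7.

yes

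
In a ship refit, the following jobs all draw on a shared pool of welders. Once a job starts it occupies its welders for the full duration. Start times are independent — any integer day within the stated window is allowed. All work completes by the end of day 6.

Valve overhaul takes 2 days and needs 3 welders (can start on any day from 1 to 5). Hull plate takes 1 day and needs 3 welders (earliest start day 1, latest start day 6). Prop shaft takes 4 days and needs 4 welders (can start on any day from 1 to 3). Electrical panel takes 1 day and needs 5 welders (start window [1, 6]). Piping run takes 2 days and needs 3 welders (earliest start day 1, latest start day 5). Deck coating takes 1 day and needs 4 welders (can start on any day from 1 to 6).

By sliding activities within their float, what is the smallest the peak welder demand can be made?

7

Early-start (Valve overhaul@1, Hull plate@1, Prop shaft@1, Electrical panel@1, Piping run@1, Deck coating@1) gives peak 22: d1:22  d2:10  d3:4  d4:4  d5:0  d6:0.
Shift Hull plate→3, Electrical panel→6, Piping run→4, Deck coating→5.
Schedule Valve overhaul@1, Hull plate@3, Prop shaft@1, Electrical panel@6, Piping run@4, Deck coating@5: d1:7  d2:7  d3:7  d4:7  d5:7  d6:5 — peak 7.
Total welder-days = 40 over 6 days ⇒ peak ≥ ⌈40/6⌉ = 7, so 7 is optimal.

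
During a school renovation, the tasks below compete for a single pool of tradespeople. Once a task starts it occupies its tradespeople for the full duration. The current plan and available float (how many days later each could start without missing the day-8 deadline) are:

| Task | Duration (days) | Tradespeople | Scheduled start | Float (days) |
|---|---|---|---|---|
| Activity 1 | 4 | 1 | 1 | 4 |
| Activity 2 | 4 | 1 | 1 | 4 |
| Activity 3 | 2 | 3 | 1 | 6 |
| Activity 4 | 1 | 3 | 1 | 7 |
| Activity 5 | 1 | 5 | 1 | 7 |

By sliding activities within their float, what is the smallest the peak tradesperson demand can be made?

Early-start (Activity 1@1, Activity 2@1, Activity 3@1, Activity 4@1, Activity 5@1) gives peak 13: d1:13  d2:5  d3:2  d4:2  d5:0  d6:0  d7:0  d8:0.
Shift Activity 4→3, Activity 5→5.
Schedule Activity 1@1, Activity 2@1, Activity 3@1, Activity 4@3, Activity 5@5: d1:5  d2:5  d3:5  d4:2  d5:5  d6:0  d7:0  d8:0 — peak 5.

5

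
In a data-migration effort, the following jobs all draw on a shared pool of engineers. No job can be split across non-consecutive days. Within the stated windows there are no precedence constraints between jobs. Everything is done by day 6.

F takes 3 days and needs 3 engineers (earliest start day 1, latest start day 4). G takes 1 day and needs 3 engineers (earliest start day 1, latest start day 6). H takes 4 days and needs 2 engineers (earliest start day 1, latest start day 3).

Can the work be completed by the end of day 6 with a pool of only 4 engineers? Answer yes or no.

no

The minimum achievable peak is 5; 4 < 5, so no feasible schedule stays within the cap.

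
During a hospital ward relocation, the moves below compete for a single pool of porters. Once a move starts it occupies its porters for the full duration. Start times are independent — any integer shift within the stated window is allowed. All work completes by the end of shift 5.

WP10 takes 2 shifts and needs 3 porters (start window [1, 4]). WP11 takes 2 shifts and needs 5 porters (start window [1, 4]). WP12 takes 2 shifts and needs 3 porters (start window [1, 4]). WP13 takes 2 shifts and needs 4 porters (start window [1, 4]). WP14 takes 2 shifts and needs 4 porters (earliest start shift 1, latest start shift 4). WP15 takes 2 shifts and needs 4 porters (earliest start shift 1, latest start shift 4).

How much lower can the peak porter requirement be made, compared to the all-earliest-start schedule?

Early-start peak: s1:23  s2:23  s3:0  s4:0  s5:0 ⇒ 23.
Leveled (WP10@1, WP11@1, WP12@1, WP13@3, WP14@3, WP15@3): s1:11  s2:11  s3:12  s4:12  s5:0 ⇒ 12.
Reduction 23 − 12 = 11.

11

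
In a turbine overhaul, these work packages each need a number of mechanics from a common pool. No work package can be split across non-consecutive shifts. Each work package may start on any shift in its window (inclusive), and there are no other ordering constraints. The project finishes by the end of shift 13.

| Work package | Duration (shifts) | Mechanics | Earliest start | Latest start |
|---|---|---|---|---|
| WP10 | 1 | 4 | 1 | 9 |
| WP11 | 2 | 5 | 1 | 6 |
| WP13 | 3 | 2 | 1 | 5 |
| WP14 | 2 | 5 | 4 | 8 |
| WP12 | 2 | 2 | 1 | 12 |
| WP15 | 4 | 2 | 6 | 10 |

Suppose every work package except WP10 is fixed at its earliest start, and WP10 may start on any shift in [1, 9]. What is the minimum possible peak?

WP10@1: s1:13  s2:9  s3:2  s4:5  s5:5  s6:2  s7:2  s8:2  s9:2  s10:0  s11:0  s12:0  s13:0 → peak 13
WP10@2: s1:9  s2:13  s3:2  s4:5  s5:5  s6:2  s7:2  s8:2  s9:2  s10:0  s11:0  s12:0  s13:0 → peak 13
WP10@3: s1:9  s2:9  s3:6  s4:5  s5:5  s6:2  s7:2  s8:2  s9:2  s10:0  s11:0  s12:0  s13:0 → peak 9
WP10@4: s1:9  s2:9  s3:2  s4:9  s5:5  s6:2  s7:2  s8:2  s9:2  s10:0  s11:0  s12:0  s13:0 → peak 9
WP10@5: s1:9  s2:9  s3:2  s4:5  s5:9  s6:2  s7:2  s8:2  s9:2  s10:0  s11:0  s12:0  s13:0 → peak 9
WP10@6: s1:9  s2:9  s3:2  s4:5  s5:5  s6:6  s7:2  s8:2  s9:2  s10:0  s11:0  s12:0  s13:0 → peak 9
WP10@7: s1:9  s2:9  s3:2  s4:5  s5:5  s6:2  s7:6  s8:2  s9:2  s10:0  s11:0  s12:0  s13:0 → peak 9
WP10@8: s1:9  s2:9  s3:2  s4:5  s5:5  s6:2  s7:2  s8:6  s9:2  s10:0  s11:0  s12:0  s13:0 → peak 9
WP10@9: s1:9  s2:9  s3:2  s4:5  s5:5  s6:2  s7:2  s8:2  s9:6  s10:0  s11:0  s12:0  s13:0 → peak 9
Best is WP10@3, peak 9.

9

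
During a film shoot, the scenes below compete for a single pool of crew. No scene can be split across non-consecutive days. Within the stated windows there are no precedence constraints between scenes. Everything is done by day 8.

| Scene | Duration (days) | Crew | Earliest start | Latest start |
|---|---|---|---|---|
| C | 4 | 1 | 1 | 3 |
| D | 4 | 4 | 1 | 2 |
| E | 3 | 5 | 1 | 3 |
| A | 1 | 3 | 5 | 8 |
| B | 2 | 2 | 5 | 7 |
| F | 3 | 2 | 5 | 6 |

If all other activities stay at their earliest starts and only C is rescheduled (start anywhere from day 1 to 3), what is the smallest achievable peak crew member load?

10

C@1: d1:10  d2:10  d3:10  d4:5  d5:7  d6:4  d7:2  d8:0 → peak 10
C@2: d1:9  d2:10  d3:10  d4:5  d5:8  d6:4  d7:2  d8:0 → peak 10
C@3: d1:9  d2:9  d3:10  d4:5  d5:8  d6:5  d7:2  d8:0 → peak 10
Best is C@1, peak 10.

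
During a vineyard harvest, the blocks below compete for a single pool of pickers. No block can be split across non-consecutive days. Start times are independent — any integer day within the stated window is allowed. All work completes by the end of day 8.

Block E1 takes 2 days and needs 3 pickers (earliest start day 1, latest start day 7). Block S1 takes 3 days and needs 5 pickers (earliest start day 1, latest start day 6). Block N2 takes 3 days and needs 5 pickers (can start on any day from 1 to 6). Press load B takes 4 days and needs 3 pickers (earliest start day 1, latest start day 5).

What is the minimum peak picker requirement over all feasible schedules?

8

Early-start (Block E1@1, Block S1@1, Block N2@1, Press load B@1) gives peak 16: d1:16  d2:16  d3:13  d4:3  d5:0  d6:0  d7:0  d8:0.
Shift Block N2→4, Press load B→3.
Schedule Block E1@1, Block S1@1, Block N2@4, Press load B@3: d1:8  d2:8  d3:8  d4:8  d5:8  d6:8  d7:0  d8:0 — peak 8.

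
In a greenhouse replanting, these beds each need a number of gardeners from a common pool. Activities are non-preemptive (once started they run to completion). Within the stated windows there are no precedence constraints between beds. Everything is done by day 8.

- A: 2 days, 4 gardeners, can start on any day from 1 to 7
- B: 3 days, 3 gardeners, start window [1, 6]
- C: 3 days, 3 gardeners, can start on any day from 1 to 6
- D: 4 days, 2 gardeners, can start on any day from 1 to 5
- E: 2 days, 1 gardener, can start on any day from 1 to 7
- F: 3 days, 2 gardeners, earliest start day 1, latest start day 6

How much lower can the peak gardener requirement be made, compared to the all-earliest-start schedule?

9

Early-start peak: d1:15  d2:15  d3:10  d4:2  d5:0  d6:0  d7:0  d8:0 ⇒ 15.
Leveled (A@1, B@3, C@5, D@1, E@3, F@6): d1:6  d2:6  d3:6  d4:6  d5:6  d6:5  d7:5  d8:2 ⇒ 6.
Reduction 15 − 6 = 9.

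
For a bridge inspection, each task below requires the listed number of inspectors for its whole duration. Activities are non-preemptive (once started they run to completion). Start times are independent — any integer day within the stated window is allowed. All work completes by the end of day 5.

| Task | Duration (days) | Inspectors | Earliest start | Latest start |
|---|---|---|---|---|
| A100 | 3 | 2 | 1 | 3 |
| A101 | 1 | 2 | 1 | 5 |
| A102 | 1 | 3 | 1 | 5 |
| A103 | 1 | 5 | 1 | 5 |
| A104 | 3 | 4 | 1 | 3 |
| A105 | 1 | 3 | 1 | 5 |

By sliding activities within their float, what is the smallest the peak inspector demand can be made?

Early-start (A100@1, A101@1, A102@1, A103@1, A104@1, A105@1) gives peak 19: d1:19  d2:6  d3:6  d4:0  d5:0.
Shift A103→2, A104→3, A105→4.
Schedule A100@1, A101@1, A102@1, A103@2, A104@3, A105@4: d1:7  d2:7  d3:6  d4:7  d5:4 — peak 7.
Total inspector-days = 31 over 5 days ⇒ peak ≥ ⌈31/5⌉ = 7, so 7 is optimal.

7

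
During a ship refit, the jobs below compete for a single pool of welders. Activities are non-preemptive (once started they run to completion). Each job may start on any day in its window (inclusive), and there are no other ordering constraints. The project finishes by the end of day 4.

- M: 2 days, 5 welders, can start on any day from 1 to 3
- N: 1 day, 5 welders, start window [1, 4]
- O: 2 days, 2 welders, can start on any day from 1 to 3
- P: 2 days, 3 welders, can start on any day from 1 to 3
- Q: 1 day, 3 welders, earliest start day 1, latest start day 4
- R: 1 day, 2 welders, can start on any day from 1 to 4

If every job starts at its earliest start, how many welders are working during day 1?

At early start, day 1 has: M, N, O, P, Q, R.
Demand: 5 + 5 + 2 + 3 + 3 + 2 = 20.

20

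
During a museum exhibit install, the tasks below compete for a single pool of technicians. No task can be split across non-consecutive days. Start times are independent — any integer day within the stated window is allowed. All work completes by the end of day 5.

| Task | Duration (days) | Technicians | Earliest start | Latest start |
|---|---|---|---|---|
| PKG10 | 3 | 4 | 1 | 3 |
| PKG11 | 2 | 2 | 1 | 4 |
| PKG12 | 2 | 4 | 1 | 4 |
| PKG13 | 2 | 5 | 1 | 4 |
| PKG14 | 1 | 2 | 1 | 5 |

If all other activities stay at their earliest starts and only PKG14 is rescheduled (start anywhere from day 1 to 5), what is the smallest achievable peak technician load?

15

PKG14@1: d1:17  d2:15  d3:4  d4:0  d5:0 → peak 17
PKG14@2: d1:15  d2:17  d3:4  d4:0  d5:0 → peak 17
PKG14@3: d1:15  d2:15  d3:6  d4:0  d5:0 → peak 15
PKG14@4: d1:15  d2:15  d3:4  d4:2  d5:0 → peak 15
PKG14@5: d1:15  d2:15  d3:4  d4:0  d5:2 → peak 15
Best is PKG14@3, peak 15.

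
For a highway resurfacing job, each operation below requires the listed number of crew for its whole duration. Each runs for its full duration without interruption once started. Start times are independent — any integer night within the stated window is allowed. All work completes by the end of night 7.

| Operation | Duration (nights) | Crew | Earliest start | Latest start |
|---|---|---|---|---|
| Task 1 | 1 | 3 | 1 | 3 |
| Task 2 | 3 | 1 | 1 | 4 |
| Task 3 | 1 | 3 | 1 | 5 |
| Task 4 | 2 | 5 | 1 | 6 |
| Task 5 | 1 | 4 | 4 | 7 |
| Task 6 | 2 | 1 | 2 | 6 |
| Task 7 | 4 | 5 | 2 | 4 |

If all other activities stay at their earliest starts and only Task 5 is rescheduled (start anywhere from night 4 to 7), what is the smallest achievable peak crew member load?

12

Task 5@4: n1:12  n2:12  n3:7  n4:9  n5:5  n6:0  n7:0 → peak 12
Task 5@5: n1:12  n2:12  n3:7  n4:5  n5:9  n6:0  n7:0 → peak 12
Task 5@6: n1:12  n2:12  n3:7  n4:5  n5:5  n6:4  n7:0 → peak 12
Task 5@7: n1:12  n2:12  n3:7  n4:5  n5:5  n6:0  n7:4 → peak 12
Best is Task 5@4, peak 12.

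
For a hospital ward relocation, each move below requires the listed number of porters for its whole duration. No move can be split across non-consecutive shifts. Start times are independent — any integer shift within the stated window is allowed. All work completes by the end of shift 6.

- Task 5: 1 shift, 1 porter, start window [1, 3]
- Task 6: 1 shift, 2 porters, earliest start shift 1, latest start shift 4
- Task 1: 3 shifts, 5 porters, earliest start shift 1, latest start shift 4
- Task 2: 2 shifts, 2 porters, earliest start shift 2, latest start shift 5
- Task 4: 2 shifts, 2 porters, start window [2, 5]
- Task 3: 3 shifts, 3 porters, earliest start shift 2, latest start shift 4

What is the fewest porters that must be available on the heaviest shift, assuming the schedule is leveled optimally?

7

Early-start (Task 5@1, Task 6@1, Task 1@1, Task 2@2, Task 4@2, Task 3@2) gives peak 12: s1:8  s2:12  s3:12  s4:3  s5:0  s6:0.
Shift Task 6→2, Task 2→3, Task 4→4, Task 3→4.
Schedule Task 5@1, Task 6@2, Task 1@1, Task 2@3, Task 4@4, Task 3@4: s1:6  s2:7  s3:7  s4:7  s5:5  s6:3 — peak 7.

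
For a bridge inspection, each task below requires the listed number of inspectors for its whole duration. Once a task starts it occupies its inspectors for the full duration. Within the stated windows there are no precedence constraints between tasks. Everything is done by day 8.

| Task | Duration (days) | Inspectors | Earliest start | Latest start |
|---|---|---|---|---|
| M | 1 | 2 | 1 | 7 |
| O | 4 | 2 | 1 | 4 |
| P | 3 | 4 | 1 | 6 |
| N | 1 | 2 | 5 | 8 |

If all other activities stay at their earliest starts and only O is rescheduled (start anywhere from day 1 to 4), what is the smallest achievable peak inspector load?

O@1: d1:8  d2:6  d3:6  d4:2  d5:2  d6:0  d7:0  d8:0 → peak 8
O@2: d1:6  d2:6  d3:6  d4:2  d5:4  d6:0  d7:0  d8:0 → peak 6
O@3: d1:6  d2:4  d3:6  d4:2  d5:4  d6:2  d7:0  d8:0 → peak 6
O@4: d1:6  d2:4  d3:4  d4:2  d5:4  d6:2  d7:2  d8:0 → peak 6
Best is O@2, peak 6.

6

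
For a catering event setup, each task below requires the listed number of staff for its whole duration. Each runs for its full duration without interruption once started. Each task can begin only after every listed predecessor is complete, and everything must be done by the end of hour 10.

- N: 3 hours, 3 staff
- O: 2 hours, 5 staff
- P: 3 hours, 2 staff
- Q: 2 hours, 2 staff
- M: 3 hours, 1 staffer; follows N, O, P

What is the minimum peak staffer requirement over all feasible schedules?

Early-start (N@1, O@1, P@1, Q@1, M@4) gives peak 12: h1:12  h2:12  h3:5  h4:1  h5:1  h6:1  h7:0  h8:0  h9:0  h10:0.
Shift O→4, Q→6, M→6.
Schedule N@1, O@4, P@1, Q@6, M@6: h1:5  h2:5  h3:5  h4:5  h5:5  h6:3  h7:3  h8:1  h9:0  h10:0 — peak 5.

5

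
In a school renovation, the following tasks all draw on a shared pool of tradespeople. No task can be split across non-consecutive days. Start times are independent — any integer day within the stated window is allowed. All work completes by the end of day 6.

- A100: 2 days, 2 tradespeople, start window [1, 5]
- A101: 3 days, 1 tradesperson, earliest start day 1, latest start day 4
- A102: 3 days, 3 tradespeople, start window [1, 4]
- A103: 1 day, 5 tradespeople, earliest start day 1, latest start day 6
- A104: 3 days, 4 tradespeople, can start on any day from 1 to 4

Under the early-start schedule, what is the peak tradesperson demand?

Early-start schedule: A100@1, A101@1, A102@1, A103@1, A104@1.
Load per day: day 1: 15, day 2: 10, day 3: 8, day 4: 0, day 5: 0, day 6: 0.
Peak is 15.

15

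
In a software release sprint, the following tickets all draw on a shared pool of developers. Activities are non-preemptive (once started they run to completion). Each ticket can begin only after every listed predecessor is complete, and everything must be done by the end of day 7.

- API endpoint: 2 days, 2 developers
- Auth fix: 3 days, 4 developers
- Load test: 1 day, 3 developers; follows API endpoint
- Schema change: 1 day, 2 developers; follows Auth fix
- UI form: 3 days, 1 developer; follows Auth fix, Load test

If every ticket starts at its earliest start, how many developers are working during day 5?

At early start, day 5 has: UI form.
Demand: 1 = 1.

1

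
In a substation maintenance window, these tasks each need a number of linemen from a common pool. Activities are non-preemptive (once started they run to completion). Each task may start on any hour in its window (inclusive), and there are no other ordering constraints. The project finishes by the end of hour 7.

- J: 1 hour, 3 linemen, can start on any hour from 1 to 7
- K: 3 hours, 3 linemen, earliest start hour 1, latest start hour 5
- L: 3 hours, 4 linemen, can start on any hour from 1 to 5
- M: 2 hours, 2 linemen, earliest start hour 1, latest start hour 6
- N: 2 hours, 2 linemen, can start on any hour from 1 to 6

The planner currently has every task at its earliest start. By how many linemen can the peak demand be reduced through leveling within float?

9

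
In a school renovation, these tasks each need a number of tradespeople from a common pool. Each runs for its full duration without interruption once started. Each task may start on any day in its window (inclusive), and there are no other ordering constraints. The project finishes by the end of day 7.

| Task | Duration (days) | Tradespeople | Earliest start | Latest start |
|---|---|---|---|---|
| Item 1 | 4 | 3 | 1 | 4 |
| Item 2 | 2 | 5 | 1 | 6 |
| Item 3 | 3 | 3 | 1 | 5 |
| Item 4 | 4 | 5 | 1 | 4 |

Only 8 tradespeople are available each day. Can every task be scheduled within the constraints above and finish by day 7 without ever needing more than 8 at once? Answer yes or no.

Schedule Item 1@1, Item 2@1, Item 3@5, Item 4@3: d1:8  d2:8  d3:8  d4:8  d5:8  d6:8  d7:3 — peak 8 ≤ 8.

yes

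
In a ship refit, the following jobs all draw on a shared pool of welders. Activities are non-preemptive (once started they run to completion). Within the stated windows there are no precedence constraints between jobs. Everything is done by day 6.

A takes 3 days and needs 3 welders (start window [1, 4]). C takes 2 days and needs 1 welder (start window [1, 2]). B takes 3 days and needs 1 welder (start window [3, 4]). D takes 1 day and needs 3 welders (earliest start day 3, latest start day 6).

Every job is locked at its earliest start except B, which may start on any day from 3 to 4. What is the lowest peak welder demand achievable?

6

B@3: d1:4  d2:4  d3:7  d4:1  d5:1  d6:0 → peak 7
B@4: d1:4  d2:4  d3:6  d4:1  d5:1  d6:1 → peak 6
Best is B@4, peak 6.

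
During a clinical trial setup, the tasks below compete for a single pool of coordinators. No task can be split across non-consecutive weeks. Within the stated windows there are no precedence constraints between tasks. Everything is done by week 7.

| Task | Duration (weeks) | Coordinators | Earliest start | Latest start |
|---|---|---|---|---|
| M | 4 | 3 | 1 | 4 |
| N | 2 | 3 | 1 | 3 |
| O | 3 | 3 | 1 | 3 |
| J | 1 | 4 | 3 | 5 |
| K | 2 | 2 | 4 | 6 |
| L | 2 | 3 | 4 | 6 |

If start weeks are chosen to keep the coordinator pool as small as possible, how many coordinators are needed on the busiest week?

Early-start (M@1, N@1, O@1, J@3, K@4, L@4) gives peak 10: w1:9  w2:9  w3:10  w4:8  w5:5  w6:0  w7:0.
Shift O→3, J→5, K→6, L→6.
Schedule M@1, N@1, O@3, J@5, K@6, L@6: w1:6  w2:6  w3:6  w4:6  w5:7  w6:5  w7:5 — peak 7.

7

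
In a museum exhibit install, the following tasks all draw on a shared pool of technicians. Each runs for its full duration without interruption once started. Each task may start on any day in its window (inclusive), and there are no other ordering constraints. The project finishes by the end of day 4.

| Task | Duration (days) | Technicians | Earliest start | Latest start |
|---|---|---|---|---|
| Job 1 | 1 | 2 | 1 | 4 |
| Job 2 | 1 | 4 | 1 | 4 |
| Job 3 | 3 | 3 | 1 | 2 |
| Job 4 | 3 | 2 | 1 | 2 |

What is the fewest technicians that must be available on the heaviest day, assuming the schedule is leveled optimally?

6

Early-start (Job 1@1, Job 2@1, Job 3@1, Job 4@1) gives peak 11: d1:11  d2:5  d3:5  d4:0.
Shift Job 3→2, Job 4→2.
Schedule Job 1@1, Job 2@1, Job 3@2, Job 4@2: d1:6  d2:5  d3:5  d4:5 — peak 6.
Total technician-days = 21 over 4 days ⇒ peak ≥ ⌈21/4⌉ = 6, so 6 is optimal.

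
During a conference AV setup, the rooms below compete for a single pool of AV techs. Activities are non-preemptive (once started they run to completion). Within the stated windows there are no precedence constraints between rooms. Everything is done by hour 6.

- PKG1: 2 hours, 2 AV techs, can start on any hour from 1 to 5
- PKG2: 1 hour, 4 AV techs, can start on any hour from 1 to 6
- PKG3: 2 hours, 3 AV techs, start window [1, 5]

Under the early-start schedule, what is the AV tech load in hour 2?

5

At early start, hour 2 has: PKG1, PKG3.
Demand: 2 + 3 = 5.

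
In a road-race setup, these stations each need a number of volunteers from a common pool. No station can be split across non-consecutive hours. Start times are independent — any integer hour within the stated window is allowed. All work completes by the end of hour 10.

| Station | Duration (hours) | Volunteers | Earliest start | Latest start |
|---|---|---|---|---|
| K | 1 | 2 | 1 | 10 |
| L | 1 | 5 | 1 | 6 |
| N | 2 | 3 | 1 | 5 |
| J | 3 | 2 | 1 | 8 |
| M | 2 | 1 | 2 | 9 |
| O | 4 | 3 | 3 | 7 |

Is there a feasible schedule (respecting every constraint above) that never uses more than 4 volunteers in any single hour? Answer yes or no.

no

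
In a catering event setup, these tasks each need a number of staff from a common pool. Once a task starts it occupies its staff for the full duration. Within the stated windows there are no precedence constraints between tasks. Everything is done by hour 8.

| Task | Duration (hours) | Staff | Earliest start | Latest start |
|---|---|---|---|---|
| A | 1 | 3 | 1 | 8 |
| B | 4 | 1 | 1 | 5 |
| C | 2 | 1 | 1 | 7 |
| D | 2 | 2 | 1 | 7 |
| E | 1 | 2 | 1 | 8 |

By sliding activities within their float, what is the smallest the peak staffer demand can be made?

3

Early-start (A@1, B@1, C@1, D@1, E@1) gives peak 9: h1:9  h2:4  h3:1  h4:1  h5:0  h6:0  h7:0  h8:0.
Shift B→2, C→2, D→4, E→6.
Schedule A@1, B@2, C@2, D@4, E@6: h1:3  h2:2  h3:2  h4:3  h5:3  h6:2  h7:0  h8:0 — peak 3.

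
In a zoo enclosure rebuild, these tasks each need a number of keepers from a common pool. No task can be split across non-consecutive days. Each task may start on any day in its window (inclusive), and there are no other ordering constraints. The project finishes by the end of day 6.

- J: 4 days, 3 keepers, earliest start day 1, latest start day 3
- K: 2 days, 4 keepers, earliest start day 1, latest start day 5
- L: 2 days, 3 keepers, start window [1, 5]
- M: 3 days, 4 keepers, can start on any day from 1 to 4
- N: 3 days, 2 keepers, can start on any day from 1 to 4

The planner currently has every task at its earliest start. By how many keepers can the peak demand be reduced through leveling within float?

8

Early-start peak: d1:16  d2:16  d3:9  d4:3  d5:0  d6:0 ⇒ 16.
Leveled (J@1, K@5, L@1, M@4, N@1): d1:8  d2:8  d3:5  d4:7  d5:8  d6:8 ⇒ 8.
Reduction 16 − 8 = 8.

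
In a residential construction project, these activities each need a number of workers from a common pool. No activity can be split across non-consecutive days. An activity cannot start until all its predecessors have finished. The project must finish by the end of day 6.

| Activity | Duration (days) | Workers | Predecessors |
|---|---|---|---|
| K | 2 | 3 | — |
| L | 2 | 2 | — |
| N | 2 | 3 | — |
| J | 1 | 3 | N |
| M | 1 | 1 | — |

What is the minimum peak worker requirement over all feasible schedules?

5

Early-start (K@1, L@1, N@1, J@3, M@1) gives peak 9: d1:9  d2:8  d3:3  d4:0  d5:0  d6:0.
Shift N→3, J→5, M→3.
Schedule K@1, L@1, N@3, J@5, M@3: d1:5  d2:5  d3:4  d4:3  d5:3  d6:0 — peak 5.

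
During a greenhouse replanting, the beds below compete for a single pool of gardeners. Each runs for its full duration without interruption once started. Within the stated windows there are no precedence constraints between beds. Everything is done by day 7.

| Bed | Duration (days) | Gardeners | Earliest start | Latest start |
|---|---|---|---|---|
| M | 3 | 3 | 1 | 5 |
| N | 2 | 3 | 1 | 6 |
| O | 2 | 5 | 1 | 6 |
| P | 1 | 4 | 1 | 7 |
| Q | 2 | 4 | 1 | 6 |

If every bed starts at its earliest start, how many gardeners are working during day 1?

19

At early start, day 1 has: M, N, O, P, Q.
Demand: 3 + 3 + 5 + 4 + 4 = 19.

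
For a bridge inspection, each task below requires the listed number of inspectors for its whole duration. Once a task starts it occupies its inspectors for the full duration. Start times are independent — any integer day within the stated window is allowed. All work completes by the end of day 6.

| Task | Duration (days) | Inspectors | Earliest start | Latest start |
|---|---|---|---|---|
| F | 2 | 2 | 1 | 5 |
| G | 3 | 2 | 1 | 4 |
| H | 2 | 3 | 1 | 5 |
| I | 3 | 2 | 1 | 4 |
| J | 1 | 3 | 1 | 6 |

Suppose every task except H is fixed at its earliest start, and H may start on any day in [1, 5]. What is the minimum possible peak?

9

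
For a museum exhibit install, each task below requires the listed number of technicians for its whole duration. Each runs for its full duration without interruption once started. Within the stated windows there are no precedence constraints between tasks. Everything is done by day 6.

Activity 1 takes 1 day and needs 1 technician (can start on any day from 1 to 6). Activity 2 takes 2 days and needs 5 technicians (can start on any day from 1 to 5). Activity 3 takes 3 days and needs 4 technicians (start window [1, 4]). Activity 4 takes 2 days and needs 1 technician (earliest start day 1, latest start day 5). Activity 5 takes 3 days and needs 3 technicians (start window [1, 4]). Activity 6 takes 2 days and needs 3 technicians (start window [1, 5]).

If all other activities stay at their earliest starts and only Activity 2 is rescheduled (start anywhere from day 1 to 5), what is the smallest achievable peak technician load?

12

Activity 2@1: d1:17  d2:16  d3:7  d4:0  d5:0  d6:0 → peak 17
Activity 2@2: d1:12  d2:16  d3:12  d4:0  d5:0  d6:0 → peak 16
Activity 2@3: d1:12  d2:11  d3:12  d4:5  d5:0  d6:0 → peak 12
Activity 2@4: d1:12  d2:11  d3:7  d4:5  d5:5  d6:0 → peak 12
Activity 2@5: d1:12  d2:11  d3:7  d4:0  d5:5  d6:5 → peak 12
Best is Activity 2@3, peak 12.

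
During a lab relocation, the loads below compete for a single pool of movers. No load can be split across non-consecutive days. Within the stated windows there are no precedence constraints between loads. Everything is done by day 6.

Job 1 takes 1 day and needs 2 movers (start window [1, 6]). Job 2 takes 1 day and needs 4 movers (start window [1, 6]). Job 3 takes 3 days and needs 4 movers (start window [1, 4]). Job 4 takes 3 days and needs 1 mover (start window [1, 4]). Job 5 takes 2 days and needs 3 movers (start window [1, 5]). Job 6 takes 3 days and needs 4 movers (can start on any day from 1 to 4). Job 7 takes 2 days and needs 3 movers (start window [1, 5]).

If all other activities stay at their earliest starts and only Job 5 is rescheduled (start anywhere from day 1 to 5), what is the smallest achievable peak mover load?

Job 5@1: d1:21  d2:15  d3:9  d4:0  d5:0  d6:0 → peak 21
Job 5@2: d1:18  d2:15  d3:12  d4:0  d5:0  d6:0 → peak 18
Job 5@3: d1:18  d2:12  d3:12  d4:3  d5:0  d6:0 → peak 18
Job 5@4: d1:18  d2:12  d3:9  d4:3  d5:3  d6:0 → peak 18
Job 5@5: d1:18  d2:12  d3:9  d4:0  d5:3  d6:3 → peak 18
Best is Job 5@2, peak 18.

18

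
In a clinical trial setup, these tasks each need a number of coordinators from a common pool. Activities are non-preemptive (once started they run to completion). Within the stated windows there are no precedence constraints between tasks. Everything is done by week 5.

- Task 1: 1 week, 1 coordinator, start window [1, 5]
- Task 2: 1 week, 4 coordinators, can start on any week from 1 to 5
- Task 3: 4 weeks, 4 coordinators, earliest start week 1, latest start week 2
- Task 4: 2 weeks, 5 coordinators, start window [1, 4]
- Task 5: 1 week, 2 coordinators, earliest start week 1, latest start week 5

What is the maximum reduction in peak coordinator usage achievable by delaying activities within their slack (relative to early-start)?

7

Early-start peak: w1:16  w2:9  w3:4  w4:4  w5:0 ⇒ 16.
Leveled (Task 1@1, Task 2@1, Task 3@1, Task 4@2, Task 5@4): w1:9  w2:9  w3:9  w4:6  w5:0 ⇒ 9.
Reduction 16 − 9 = 7.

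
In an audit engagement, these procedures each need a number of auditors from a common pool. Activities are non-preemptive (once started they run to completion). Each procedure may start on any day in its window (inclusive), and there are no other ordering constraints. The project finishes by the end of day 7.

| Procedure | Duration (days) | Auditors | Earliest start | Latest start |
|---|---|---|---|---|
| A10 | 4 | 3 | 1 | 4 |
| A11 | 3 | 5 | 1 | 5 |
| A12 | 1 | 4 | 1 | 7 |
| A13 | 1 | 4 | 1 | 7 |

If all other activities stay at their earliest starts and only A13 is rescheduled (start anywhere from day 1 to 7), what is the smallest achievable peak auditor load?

A13@1: d1:16  d2:8  d3:8  d4:3  d5:0  d6:0  d7:0 → peak 16
A13@2: d1:12  d2:12  d3:8  d4:3  d5:0  d6:0  d7:0 → peak 12
A13@3: d1:12  d2:8  d3:12  d4:3  d5:0  d6:0  d7:0 → peak 12
A13@4: d1:12  d2:8  d3:8  d4:7  d5:0  d6:0  d7:0 → peak 12
A13@5: d1:12  d2:8  d3:8  d4:3  d5:4  d6:0  d7:0 → peak 12
A13@6: d1:12  d2:8  d3:8  d4:3  d5:0  d6:4  d7:0 → peak 12
A13@7: d1:12  d2:8  d3:8  d4:3  d5:0  d6:0  d7:4 → peak 12
Best is A13@2, peak 12.

12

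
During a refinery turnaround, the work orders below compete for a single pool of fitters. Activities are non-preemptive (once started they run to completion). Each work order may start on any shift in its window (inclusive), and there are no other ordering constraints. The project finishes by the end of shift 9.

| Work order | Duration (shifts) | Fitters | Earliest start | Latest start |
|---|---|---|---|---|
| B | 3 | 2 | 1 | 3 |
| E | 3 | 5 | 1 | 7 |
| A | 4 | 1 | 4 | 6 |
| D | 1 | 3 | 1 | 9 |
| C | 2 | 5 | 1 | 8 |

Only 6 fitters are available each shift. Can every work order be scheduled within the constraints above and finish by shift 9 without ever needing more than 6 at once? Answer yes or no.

Schedule B@1, E@4, A@4, D@1, C@7: s1:5  s2:2  s3:2  s4:6  s5:6  s6:6  s7:6  s8:5  s9:0 — peak 6 ≤ 6.

yes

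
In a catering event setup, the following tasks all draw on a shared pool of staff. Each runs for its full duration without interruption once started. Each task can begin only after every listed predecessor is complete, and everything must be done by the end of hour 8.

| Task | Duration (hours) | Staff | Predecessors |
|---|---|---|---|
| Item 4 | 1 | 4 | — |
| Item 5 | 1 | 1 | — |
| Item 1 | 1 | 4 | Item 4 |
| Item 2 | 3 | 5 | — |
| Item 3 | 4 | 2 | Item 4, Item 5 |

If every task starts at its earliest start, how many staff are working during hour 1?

At early start, hour 1 has: Item 4, Item 5, Item 2.
Demand: 4 + 1 + 5 = 10.

10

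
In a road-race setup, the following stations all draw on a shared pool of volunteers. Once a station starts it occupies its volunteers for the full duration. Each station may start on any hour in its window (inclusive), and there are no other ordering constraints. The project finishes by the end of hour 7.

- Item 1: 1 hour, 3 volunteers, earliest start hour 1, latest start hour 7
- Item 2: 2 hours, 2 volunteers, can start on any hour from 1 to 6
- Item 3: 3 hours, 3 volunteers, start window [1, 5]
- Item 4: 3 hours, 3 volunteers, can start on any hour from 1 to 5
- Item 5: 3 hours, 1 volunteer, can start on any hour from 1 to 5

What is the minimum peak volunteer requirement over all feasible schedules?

Early-start (Item 1@1, Item 2@1, Item 3@1, Item 4@1, Item 5@1) gives peak 12: h1:12  h2:9  h3:7  h4:0  h5:0  h6:0  h7:0.
Shift Item 3→2, Item 4→5, Item 5→3.
Schedule Item 1@1, Item 2@1, Item 3@2, Item 4@5, Item 5@3: h1:5  h2:5  h3:4  h4:4  h5:4  h6:3  h7:3 — peak 5.

5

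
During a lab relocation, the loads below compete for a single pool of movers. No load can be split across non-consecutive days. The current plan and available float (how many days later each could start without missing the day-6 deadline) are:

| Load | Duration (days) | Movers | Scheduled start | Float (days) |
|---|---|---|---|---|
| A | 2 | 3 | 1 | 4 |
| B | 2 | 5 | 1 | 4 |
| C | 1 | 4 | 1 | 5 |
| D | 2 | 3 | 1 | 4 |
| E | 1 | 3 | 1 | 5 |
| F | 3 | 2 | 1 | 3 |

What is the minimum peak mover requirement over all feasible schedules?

7

Early-start (A@1, B@1, C@1, D@1, E@1, F@1) gives peak 20: d1:20  d2:13  d3:2  d4:0  d5:0  d6:0.
Shift B→3, D→5, E→2, F→3.
Schedule A@1, B@3, C@1, D@5, E@2, F@3: d1:7  d2:6  d3:7  d4:7  d5:5  d6:3 — peak 7.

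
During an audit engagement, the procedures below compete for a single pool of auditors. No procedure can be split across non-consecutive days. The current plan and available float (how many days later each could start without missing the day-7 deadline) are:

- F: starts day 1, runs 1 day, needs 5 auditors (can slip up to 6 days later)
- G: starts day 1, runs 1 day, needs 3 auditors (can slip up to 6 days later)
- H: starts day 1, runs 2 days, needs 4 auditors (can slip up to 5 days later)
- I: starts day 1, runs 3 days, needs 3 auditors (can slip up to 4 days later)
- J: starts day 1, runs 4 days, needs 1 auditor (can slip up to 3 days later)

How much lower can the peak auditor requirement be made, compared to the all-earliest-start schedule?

Early-start peak: d1:16  d2:8  d3:4  d4:1  d5:0  d6:0  d7:0 ⇒ 16.
Leveled (F@1, G@2, H@3, I@5, J@2): d1:5  d2:4  d3:5  d4:5  d5:4  d6:3  d7:3 ⇒ 5.
Reduction 16 − 5 = 11.

11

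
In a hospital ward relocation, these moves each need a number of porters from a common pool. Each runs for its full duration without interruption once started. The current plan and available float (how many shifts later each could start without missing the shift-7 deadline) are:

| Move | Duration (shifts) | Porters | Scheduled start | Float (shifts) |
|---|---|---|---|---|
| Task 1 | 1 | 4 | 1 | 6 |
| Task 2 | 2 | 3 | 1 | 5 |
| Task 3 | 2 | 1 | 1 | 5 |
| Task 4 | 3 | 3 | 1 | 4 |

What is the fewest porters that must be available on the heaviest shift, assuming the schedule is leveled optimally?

4

Early-start (Task 1@1, Task 2@1, Task 3@1, Task 4@1) gives peak 11: s1:11  s2:7  s3:3  s4:0  s5:0  s6:0  s7:0.
Shift Task 2→2, Task 3→2, Task 4→4.
Schedule Task 1@1, Task 2@2, Task 3@2, Task 4@4: s1:4  s2:4  s3:4  s4:3  s5:3  s6:3  s7:0 — peak 4.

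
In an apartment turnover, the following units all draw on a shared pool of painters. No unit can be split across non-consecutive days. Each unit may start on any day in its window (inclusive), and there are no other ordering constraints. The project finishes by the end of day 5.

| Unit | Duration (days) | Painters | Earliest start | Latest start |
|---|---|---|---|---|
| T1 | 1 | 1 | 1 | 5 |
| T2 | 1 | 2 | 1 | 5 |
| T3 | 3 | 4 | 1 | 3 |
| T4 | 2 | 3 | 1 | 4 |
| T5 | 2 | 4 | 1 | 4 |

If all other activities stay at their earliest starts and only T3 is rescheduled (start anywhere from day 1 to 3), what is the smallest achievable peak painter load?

10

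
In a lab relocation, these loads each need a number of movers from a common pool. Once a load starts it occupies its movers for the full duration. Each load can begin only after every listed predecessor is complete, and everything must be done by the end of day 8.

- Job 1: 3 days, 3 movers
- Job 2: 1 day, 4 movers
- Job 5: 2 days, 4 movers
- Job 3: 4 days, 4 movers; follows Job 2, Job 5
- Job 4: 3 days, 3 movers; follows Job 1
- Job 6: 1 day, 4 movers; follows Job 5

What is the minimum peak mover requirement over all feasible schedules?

7

Early-start (Job 1@1, Job 2@1, Job 5@1, Job 3@3, Job 4@4, Job 6@3) gives peak 11: d1:11  d2:7  d3:11  d4:7  d5:7  d6:7  d7:0  d8:0.
Shift Job 5→2, Job 3→4, Job 6→8.
Schedule Job 1@1, Job 2@1, Job 5@2, Job 3@4, Job 4@4, Job 6@8: d1:7  d2:7  d3:7  d4:7  d5:7  d6:7  d7:4  d8:4 — peak 7.
Total mover-days = 50 over 8 days ⇒ peak ≥ ⌈50/8⌉ = 7, so 7 is optimal.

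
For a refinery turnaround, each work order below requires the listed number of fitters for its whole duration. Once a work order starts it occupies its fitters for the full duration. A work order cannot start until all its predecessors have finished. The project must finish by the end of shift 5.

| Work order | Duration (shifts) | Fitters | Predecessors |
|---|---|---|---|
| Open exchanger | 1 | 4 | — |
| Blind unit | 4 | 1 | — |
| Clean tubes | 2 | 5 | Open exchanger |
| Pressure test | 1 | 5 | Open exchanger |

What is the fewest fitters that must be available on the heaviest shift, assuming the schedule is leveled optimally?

6

Early-start (Open exchanger@1, Blind unit@1, Clean tubes@2, Pressure test@2) gives peak 11: s1:5  s2:11  s3:6  s4:1  s5:0.
Shift Pressure test→4.
Schedule Open exchanger@1, Blind unit@1, Clean tubes@2, Pressure test@4: s1:5  s2:6  s3:6  s4:6  s5:0 — peak 6.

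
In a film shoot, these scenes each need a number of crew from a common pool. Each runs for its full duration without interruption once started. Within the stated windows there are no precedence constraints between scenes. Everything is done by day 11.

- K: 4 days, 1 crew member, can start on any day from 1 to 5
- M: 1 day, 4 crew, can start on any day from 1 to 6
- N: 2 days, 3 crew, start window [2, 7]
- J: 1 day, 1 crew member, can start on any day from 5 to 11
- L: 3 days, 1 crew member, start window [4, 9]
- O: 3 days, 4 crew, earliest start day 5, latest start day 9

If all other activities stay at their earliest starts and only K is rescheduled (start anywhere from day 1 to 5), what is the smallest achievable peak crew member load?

6

K@1: d1:5  d2:4  d3:4  d4:2  d5:6  d6:5  d7:4  d8:0  d9:0  d10:0  d11:0 → peak 6
K@2: d1:4  d2:4  d3:4  d4:2  d5:7  d6:5  d7:4  d8:0  d9:0  d10:0  d11:0 → peak 7
K@3: d1:4  d2:3  d3:4  d4:2  d5:7  d6:6  d7:4  d8:0  d9:0  d10:0  d11:0 → peak 7
K@4: d1:4  d2:3  d3:3  d4:2  d5:7  d6:6  d7:5  d8:0  d9:0  d10:0  d11:0 → peak 7
K@5: d1:4  d2:3  d3:3  d4:1  d5:7  d6:6  d7:5  d8:1  d9:0  d10:0  d11:0 → peak 7
Best is K@1, peak 6.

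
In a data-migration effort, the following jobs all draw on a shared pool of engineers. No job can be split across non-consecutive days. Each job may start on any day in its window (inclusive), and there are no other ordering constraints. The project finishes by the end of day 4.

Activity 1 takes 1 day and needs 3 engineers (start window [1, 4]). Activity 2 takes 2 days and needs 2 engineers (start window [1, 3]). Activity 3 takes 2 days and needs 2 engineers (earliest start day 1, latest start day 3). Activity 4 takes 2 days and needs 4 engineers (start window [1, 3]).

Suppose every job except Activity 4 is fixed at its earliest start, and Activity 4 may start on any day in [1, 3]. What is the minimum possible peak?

7

Activity 4@1: d1:11  d2:8  d3:0  d4:0 → peak 11
Activity 4@2: d1:7  d2:8  d3:4  d4:0 → peak 8
Activity 4@3: d1:7  d2:4  d3:4  d4:4 → peak 7
Best is Activity 4@3, peak 7.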